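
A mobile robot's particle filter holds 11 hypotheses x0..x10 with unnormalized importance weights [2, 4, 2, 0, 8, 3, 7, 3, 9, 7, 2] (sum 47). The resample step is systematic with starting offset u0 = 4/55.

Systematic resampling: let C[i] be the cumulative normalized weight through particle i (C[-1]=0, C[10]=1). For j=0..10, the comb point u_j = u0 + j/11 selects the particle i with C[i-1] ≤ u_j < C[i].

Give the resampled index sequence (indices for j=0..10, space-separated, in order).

C = [2/47, 6/47, 8/47, 8/47, 16/47, 19/47, 26/47, 29/47, 38/47, 45/47, 1]
j=0: u_0=4/55 ∈ [2/47, 6/47) → index 1
j=1: u_1=9/55 ∈ [6/47, 8/47) → index 2
j=2: u_2=14/55 ∈ [8/47, 16/47) → index 4
j=3: u_3=19/55 ∈ [16/47, 19/47) → index 5
j=4: u_4=24/55 ∈ [19/47, 26/47) → index 6
j=5: u_5=29/55 ∈ [19/47, 26/47) → index 6
j=6: u_6=34/55 ∈ [29/47, 38/47) → index 8
j=7: u_7=39/55 ∈ [29/47, 38/47) → index 8
j=8: u_8=4/5 ∈ [29/47, 38/47) → index 8
j=9: u_9=49/55 ∈ [38/47, 45/47) → index 9
j=10: u_10=54/55 ∈ [45/47, 1) → index 10

1 2 4 5 6 6 8 8 8 9 10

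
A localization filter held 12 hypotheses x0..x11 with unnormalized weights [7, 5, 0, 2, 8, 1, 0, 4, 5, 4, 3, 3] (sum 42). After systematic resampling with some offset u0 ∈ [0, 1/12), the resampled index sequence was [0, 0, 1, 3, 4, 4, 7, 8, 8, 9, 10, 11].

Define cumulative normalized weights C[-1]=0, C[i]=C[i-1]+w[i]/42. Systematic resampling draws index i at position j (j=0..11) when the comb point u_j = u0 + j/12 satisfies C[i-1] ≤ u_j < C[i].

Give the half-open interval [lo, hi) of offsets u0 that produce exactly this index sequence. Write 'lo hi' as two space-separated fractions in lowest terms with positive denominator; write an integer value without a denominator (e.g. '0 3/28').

C = [1/6, 2/7, 2/7, 1/3, 11/21, 23/42, 23/42, 9/14, 16/21, 6/7, 13/14, 1]
j=0 picked index 0: u0 ∈ [0, 1/6)
j=1 picked index 0: u0 ∈ [-1/12, 1/12)
j=2 picked index 1: u0 ∈ [0, 5/42)
j=3 picked index 3: u0 ∈ [1/28, 1/12)
j=4 picked index 4: u0 ∈ [0, 4/21)
j=5 picked index 4: u0 ∈ [-1/12, 3/28)
j=6 picked index 7: u0 ∈ [1/21, 1/7)
j=7 picked index 8: u0 ∈ [5/84, 5/28)
j=8 picked index 8: u0 ∈ [-1/42, 2/21)
j=9 picked index 9: u0 ∈ [1/84, 3/28)
j=10 picked index 10: u0 ∈ [1/42, 2/21)
j=11 picked index 11: u0 ∈ [1/84, 1/12)
intersection: [5/84, 1/12)

5/84 1/12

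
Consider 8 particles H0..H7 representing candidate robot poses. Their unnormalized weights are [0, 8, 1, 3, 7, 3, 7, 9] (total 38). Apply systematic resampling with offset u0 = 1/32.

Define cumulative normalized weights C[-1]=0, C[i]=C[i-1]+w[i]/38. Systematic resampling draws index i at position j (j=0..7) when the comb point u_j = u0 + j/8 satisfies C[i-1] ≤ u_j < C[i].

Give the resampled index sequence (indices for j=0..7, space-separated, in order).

1 1 3 4 5 6 7 7

C = [0, 4/19, 9/38, 6/19, 1/2, 11/19, 29/38, 1]
j=0: u_0=1/32 ∈ [0, 4/19) → index 1
j=1: u_1=5/32 ∈ [0, 4/19) → index 1
j=2: u_2=9/32 ∈ [9/38, 6/19) → index 3
j=3: u_3=13/32 ∈ [6/19, 1/2) → index 4
j=4: u_4=17/32 ∈ [1/2, 11/19) → index 5
j=5: u_5=21/32 ∈ [11/19, 29/38) → index 6
j=6: u_6=25/32 ∈ [29/38, 1) → index 7
j=7: u_7=29/32 ∈ [29/38, 1) → index 7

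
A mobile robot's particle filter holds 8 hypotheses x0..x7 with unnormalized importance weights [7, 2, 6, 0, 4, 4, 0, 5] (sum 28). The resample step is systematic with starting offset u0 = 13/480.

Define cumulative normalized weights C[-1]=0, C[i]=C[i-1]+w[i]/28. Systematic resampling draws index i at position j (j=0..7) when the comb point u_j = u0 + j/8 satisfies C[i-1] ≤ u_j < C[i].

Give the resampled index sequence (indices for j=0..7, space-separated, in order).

C = [1/4, 9/28, 15/28, 15/28, 19/28, 23/28, 23/28, 1]
j=0: u_0=13/480 ∈ [0, 1/4) → index 0
j=1: u_1=73/480 ∈ [0, 1/4) → index 0
j=2: u_2=133/480 ∈ [1/4, 9/28) → index 1
j=3: u_3=193/480 ∈ [9/28, 15/28) → index 2
j=4: u_4=253/480 ∈ [9/28, 15/28) → index 2
j=5: u_5=313/480 ∈ [15/28, 19/28) → index 4
j=6: u_6=373/480 ∈ [19/28, 23/28) → index 5
j=7: u_7=433/480 ∈ [23/28, 1) → index 7

0 0 1 2 2 4 5 7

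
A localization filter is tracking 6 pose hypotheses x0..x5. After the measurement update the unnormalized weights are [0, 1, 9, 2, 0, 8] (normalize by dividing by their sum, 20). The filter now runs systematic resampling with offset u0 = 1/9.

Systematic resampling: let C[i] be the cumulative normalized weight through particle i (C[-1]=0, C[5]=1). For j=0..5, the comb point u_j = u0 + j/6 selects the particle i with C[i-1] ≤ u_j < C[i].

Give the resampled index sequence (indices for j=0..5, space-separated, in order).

C = [0, 1/20, 1/2, 3/5, 3/5, 1]
j=0: u_0=1/9 ∈ [1/20, 1/2) → index 2
j=1: u_1=5/18 ∈ [1/20, 1/2) → index 2
j=2: u_2=4/9 ∈ [1/20, 1/2) → index 2
j=3: u_3=11/18 ∈ [3/5, 1) → index 5
j=4: u_4=7/9 ∈ [3/5, 1) → index 5
j=5: u_5=17/18 ∈ [3/5, 1) → index 5

2 2 2 5 5 5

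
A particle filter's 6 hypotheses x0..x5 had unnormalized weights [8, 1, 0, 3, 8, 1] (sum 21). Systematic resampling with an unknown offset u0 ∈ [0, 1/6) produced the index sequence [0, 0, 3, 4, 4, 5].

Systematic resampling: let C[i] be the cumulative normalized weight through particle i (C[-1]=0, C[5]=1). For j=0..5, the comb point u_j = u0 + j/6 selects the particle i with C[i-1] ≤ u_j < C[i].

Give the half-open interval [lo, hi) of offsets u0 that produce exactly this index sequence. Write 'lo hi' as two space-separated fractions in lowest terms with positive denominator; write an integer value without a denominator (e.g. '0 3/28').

C = [8/21, 3/7, 3/7, 4/7, 20/21, 1]
j=0 picked index 0: u0 ∈ [0, 8/21)
j=1 picked index 0: u0 ∈ [-1/6, 3/14)
j=2 picked index 3: u0 ∈ [2/21, 5/21)
j=3 picked index 4: u0 ∈ [1/14, 19/42)
j=4 picked index 4: u0 ∈ [-2/21, 2/7)
j=5 picked index 5: u0 ∈ [5/42, 1/6)
intersection: [5/42, 1/6)

5/42 1/6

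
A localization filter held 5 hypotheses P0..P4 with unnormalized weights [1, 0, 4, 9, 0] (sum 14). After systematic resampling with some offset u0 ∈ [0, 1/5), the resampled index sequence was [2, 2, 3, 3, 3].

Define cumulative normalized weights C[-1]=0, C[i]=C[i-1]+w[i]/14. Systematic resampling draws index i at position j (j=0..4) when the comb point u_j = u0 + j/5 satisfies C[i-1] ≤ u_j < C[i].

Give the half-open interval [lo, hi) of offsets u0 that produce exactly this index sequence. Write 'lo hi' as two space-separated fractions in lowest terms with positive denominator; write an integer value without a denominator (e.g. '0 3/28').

C = [1/14, 1/14, 5/14, 1, 1]
j=0 picked index 2: u0 ∈ [1/14, 5/14)
j=1 picked index 2: u0 ∈ [-9/70, 11/70)
j=2 picked index 3: u0 ∈ [-3/70, 3/5)
j=3 picked index 3: u0 ∈ [-17/70, 2/5)
j=4 picked index 3: u0 ∈ [-31/70, 1/5)
intersection: [1/14, 11/70)

1/14 11/70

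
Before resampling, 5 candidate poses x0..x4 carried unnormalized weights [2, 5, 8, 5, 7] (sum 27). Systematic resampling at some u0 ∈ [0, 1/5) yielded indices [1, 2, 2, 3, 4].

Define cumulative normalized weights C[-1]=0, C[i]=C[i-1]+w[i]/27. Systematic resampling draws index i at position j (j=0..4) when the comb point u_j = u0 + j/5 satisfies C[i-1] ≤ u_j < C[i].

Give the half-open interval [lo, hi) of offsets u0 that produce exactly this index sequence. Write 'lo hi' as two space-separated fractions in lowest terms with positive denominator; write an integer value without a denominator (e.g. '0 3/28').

2/27 19/135

C = [2/27, 7/27, 5/9, 20/27, 1]
j=0 picked index 1: u0 ∈ [2/27, 7/27)
j=1 picked index 2: u0 ∈ [8/135, 16/45)
j=2 picked index 2: u0 ∈ [-19/135, 7/45)
j=3 picked index 3: u0 ∈ [-2/45, 19/135)
j=4 picked index 4: u0 ∈ [-8/135, 1/5)
intersection: [2/27, 19/135)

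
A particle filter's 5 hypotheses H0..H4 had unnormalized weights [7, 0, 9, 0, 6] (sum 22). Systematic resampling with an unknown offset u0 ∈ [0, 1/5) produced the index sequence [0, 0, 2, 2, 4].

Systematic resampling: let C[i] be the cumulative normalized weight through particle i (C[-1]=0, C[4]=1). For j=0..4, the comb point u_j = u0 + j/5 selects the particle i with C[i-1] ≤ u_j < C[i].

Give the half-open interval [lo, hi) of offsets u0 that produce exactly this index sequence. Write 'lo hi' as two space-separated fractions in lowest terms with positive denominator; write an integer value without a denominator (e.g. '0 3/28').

0 13/110

C = [7/22, 7/22, 8/11, 8/11, 1]
j=0 picked index 0: u0 ∈ [0, 7/22)
j=1 picked index 0: u0 ∈ [-1/5, 13/110)
j=2 picked index 2: u0 ∈ [-9/110, 18/55)
j=3 picked index 2: u0 ∈ [-31/110, 7/55)
j=4 picked index 4: u0 ∈ [-4/55, 1/5)
intersection: [0, 13/110)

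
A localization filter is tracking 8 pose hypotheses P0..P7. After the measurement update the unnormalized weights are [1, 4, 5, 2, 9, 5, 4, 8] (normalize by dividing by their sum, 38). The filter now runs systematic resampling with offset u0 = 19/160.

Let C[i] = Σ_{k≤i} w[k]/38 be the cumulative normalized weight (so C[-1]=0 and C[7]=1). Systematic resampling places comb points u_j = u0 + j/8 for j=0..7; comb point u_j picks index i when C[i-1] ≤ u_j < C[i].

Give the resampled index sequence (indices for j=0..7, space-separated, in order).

C = [1/38, 5/38, 5/19, 6/19, 21/38, 13/19, 15/19, 1]
j=0: u_0=19/160 ∈ [1/38, 5/38) → index 1
j=1: u_1=39/160 ∈ [5/38, 5/19) → index 2
j=2: u_2=59/160 ∈ [6/19, 21/38) → index 4
j=3: u_3=79/160 ∈ [6/19, 21/38) → index 4
j=4: u_4=99/160 ∈ [21/38, 13/19) → index 5
j=5: u_5=119/160 ∈ [13/19, 15/19) → index 6
j=6: u_6=139/160 ∈ [15/19, 1) → index 7
j=7: u_7=159/160 ∈ [15/19, 1) → index 7

1 2 4 4 5 6 7 7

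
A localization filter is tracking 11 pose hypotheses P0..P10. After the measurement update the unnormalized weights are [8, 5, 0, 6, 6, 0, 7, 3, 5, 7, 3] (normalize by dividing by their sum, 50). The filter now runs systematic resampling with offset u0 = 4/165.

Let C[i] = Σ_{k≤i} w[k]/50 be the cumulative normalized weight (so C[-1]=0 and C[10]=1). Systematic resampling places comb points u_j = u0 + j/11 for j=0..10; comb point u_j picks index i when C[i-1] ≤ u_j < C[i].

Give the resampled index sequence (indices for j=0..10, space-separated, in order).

0 0 1 3 4 4 6 7 8 9 9

C = [4/25, 13/50, 13/50, 19/50, 1/2, 1/2, 16/25, 7/10, 4/5, 47/50, 1]
j=0: u_0=4/165 ∈ [0, 4/25) → index 0
j=1: u_1=19/165 ∈ [0, 4/25) → index 0
j=2: u_2=34/165 ∈ [4/25, 13/50) → index 1
j=3: u_3=49/165 ∈ [13/50, 19/50) → index 3
j=4: u_4=64/165 ∈ [19/50, 1/2) → index 4
j=5: u_5=79/165 ∈ [19/50, 1/2) → index 4
j=6: u_6=94/165 ∈ [1/2, 16/25) → index 6
j=7: u_7=109/165 ∈ [16/25, 7/10) → index 7
j=8: u_8=124/165 ∈ [7/10, 4/5) → index 8
j=9: u_9=139/165 ∈ [4/5, 47/50) → index 9
j=10: u_10=14/15 ∈ [4/5, 47/50) → index 9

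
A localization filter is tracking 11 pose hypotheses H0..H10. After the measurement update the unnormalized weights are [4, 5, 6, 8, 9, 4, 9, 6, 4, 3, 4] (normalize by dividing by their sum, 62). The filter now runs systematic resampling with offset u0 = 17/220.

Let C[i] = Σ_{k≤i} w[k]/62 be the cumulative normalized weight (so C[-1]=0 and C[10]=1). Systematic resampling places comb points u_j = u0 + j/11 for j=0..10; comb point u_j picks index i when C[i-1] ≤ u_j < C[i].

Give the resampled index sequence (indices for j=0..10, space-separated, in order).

1 2 3 3 4 5 6 6 7 9 10

C = [2/31, 9/62, 15/62, 23/62, 16/31, 18/31, 45/62, 51/62, 55/62, 29/31, 1]
j=0: u_0=17/220 ∈ [2/31, 9/62) → index 1
j=1: u_1=37/220 ∈ [9/62, 15/62) → index 2
j=2: u_2=57/220 ∈ [15/62, 23/62) → index 3
j=3: u_3=7/20 ∈ [15/62, 23/62) → index 3
j=4: u_4=97/220 ∈ [23/62, 16/31) → index 4
j=5: u_5=117/220 ∈ [16/31, 18/31) → index 5
j=6: u_6=137/220 ∈ [18/31, 45/62) → index 6
j=7: u_7=157/220 ∈ [18/31, 45/62) → index 6
j=8: u_8=177/220 ∈ [45/62, 51/62) → index 7
j=9: u_9=197/220 ∈ [55/62, 29/31) → index 9
j=10: u_10=217/220 ∈ [29/31, 1) → index 10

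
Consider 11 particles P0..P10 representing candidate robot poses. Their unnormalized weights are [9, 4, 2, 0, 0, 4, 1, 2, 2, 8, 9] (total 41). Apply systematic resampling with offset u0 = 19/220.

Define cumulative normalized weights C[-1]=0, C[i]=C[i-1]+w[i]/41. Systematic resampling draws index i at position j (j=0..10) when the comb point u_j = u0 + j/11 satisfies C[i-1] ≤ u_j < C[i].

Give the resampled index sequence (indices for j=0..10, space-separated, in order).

C = [9/41, 13/41, 15/41, 15/41, 15/41, 19/41, 20/41, 22/41, 24/41, 32/41, 1]
j=0: u_0=19/220 ∈ [0, 9/41) → index 0
j=1: u_1=39/220 ∈ [0, 9/41) → index 0
j=2: u_2=59/220 ∈ [9/41, 13/41) → index 1
j=3: u_3=79/220 ∈ [13/41, 15/41) → index 2
j=4: u_4=9/20 ∈ [15/41, 19/41) → index 5
j=5: u_5=119/220 ∈ [22/41, 24/41) → index 8
j=6: u_6=139/220 ∈ [24/41, 32/41) → index 9
j=7: u_7=159/220 ∈ [24/41, 32/41) → index 9
j=8: u_8=179/220 ∈ [32/41, 1) → index 10
j=9: u_9=199/220 ∈ [32/41, 1) → index 10
j=10: u_10=219/220 ∈ [32/41, 1) → index 10

0 0 1 2 5 8 9 9 10 10 10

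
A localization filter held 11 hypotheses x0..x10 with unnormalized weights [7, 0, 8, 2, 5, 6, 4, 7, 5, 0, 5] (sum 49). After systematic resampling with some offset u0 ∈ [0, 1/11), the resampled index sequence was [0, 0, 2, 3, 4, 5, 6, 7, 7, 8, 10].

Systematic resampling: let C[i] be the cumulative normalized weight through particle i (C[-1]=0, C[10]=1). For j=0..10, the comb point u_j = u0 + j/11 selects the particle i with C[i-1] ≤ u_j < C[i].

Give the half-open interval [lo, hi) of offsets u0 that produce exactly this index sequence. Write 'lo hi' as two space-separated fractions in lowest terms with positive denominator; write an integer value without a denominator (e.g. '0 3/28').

18/539 4/77

C = [1/7, 1/7, 15/49, 17/49, 22/49, 4/7, 32/49, 39/49, 44/49, 44/49, 1]
j=0 picked index 0: u0 ∈ [0, 1/7)
j=1 picked index 0: u0 ∈ [-1/11, 4/77)
j=2 picked index 2: u0 ∈ [-3/77, 67/539)
j=3 picked index 3: u0 ∈ [18/539, 40/539)
j=4 picked index 4: u0 ∈ [-9/539, 46/539)
j=5 picked index 5: u0 ∈ [-3/539, 9/77)
j=6 picked index 6: u0 ∈ [2/77, 58/539)
j=7 picked index 7: u0 ∈ [9/539, 86/539)
j=8 picked index 7: u0 ∈ [-40/539, 37/539)
j=9 picked index 8: u0 ∈ [-12/539, 43/539)
j=10 picked index 10: u0 ∈ [-6/539, 1/11)
intersection: [18/539, 4/77)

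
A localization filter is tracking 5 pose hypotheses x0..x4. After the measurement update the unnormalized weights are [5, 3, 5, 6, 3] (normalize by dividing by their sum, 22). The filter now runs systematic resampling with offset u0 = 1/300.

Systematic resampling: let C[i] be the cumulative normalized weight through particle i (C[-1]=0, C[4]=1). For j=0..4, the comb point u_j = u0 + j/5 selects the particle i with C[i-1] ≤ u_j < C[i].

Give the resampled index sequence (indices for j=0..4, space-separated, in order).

0 0 2 3 3

C = [5/22, 4/11, 13/22, 19/22, 1]
j=0: u_0=1/300 ∈ [0, 5/22) → index 0
j=1: u_1=61/300 ∈ [0, 5/22) → index 0
j=2: u_2=121/300 ∈ [4/11, 13/22) → index 2
j=3: u_3=181/300 ∈ [13/22, 19/22) → index 3
j=4: u_4=241/300 ∈ [13/22, 19/22) → index 3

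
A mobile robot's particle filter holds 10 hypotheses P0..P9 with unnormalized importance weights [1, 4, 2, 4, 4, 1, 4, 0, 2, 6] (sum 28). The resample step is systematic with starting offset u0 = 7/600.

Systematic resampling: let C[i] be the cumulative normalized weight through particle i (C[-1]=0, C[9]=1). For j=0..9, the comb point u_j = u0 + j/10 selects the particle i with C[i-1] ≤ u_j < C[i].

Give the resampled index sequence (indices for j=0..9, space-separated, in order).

C = [1/28, 5/28, 1/4, 11/28, 15/28, 4/7, 5/7, 5/7, 11/14, 1]
j=0: u_0=7/600 ∈ [0, 1/28) → index 0
j=1: u_1=67/600 ∈ [1/28, 5/28) → index 1
j=2: u_2=127/600 ∈ [5/28, 1/4) → index 2
j=3: u_3=187/600 ∈ [1/4, 11/28) → index 3
j=4: u_4=247/600 ∈ [11/28, 15/28) → index 4
j=5: u_5=307/600 ∈ [11/28, 15/28) → index 4
j=6: u_6=367/600 ∈ [4/7, 5/7) → index 6
j=7: u_7=427/600 ∈ [4/7, 5/7) → index 6
j=8: u_8=487/600 ∈ [11/14, 1) → index 9
j=9: u_9=547/600 ∈ [11/14, 1) → index 9

0 1 2 3 4 4 6 6 9 9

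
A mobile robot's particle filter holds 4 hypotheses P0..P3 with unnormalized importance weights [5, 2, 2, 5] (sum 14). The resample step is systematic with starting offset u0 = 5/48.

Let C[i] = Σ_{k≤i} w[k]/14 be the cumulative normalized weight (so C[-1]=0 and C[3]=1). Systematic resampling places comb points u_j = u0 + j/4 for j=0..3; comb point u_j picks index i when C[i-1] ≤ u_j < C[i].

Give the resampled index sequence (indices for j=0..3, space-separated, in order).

0 0 2 3

C = [5/14, 1/2, 9/14, 1]
j=0: u_0=5/48 ∈ [0, 5/14) → index 0
j=1: u_1=17/48 ∈ [0, 5/14) → index 0
j=2: u_2=29/48 ∈ [1/2, 9/14) → index 2
j=3: u_3=41/48 ∈ [9/14, 1) → index 3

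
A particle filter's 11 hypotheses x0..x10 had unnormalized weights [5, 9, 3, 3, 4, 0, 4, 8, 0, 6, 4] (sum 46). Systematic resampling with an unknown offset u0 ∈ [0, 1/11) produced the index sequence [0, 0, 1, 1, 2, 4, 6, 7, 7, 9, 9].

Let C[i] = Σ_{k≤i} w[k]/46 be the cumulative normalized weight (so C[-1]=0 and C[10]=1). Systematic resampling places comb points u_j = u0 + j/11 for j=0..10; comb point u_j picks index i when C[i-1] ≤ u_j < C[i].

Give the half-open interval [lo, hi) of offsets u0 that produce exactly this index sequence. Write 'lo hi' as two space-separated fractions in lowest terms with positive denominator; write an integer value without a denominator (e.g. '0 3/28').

C = [5/46, 7/23, 17/46, 10/23, 12/23, 12/23, 14/23, 18/23, 18/23, 21/23, 1]
j=0 picked index 0: u0 ∈ [0, 5/46)
j=1 picked index 0: u0 ∈ [-1/11, 9/506)
j=2 picked index 1: u0 ∈ [-37/506, 31/253)
j=3 picked index 1: u0 ∈ [-83/506, 8/253)
j=4 picked index 2: u0 ∈ [-15/253, 3/506)
j=5 picked index 4: u0 ∈ [-5/253, 17/253)
j=6 picked index 6: u0 ∈ [-6/253, 16/253)
j=7 picked index 7: u0 ∈ [-7/253, 37/253)
j=8 picked index 7: u0 ∈ [-30/253, 14/253)
j=9 picked index 9: u0 ∈ [-9/253, 24/253)
j=10 picked index 9: u0 ∈ [-32/253, 1/253)
intersection: [0, 1/253)

0 1/253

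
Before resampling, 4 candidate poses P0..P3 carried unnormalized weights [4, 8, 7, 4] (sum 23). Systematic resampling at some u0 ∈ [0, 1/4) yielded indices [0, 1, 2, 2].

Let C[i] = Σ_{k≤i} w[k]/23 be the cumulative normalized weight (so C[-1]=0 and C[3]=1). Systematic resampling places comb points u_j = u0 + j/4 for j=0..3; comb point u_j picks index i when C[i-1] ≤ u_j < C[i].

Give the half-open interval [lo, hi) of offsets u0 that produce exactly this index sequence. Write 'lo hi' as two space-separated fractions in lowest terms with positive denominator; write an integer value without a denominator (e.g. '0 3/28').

C = [4/23, 12/23, 19/23, 1]
j=0 picked index 0: u0 ∈ [0, 4/23)
j=1 picked index 1: u0 ∈ [-7/92, 25/92)
j=2 picked index 2: u0 ∈ [1/46, 15/46)
j=3 picked index 2: u0 ∈ [-21/92, 7/92)
intersection: [1/46, 7/92)

1/46 7/92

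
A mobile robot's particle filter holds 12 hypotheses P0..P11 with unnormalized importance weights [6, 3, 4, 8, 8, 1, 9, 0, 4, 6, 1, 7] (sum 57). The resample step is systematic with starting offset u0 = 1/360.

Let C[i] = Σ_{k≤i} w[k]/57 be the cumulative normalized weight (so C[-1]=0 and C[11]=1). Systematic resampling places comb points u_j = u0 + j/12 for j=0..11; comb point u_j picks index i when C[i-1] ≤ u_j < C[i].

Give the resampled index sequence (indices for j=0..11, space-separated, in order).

C = [2/19, 3/19, 13/57, 7/19, 29/57, 10/19, 13/19, 13/19, 43/57, 49/57, 50/57, 1]
j=0: u_0=1/360 ∈ [0, 2/19) → index 0
j=1: u_1=31/360 ∈ [0, 2/19) → index 0
j=2: u_2=61/360 ∈ [3/19, 13/57) → index 2
j=3: u_3=91/360 ∈ [13/57, 7/19) → index 3
j=4: u_4=121/360 ∈ [13/57, 7/19) → index 3
j=5: u_5=151/360 ∈ [7/19, 29/57) → index 4
j=6: u_6=181/360 ∈ [7/19, 29/57) → index 4
j=7: u_7=211/360 ∈ [10/19, 13/19) → index 6
j=8: u_8=241/360 ∈ [10/19, 13/19) → index 6
j=9: u_9=271/360 ∈ [13/19, 43/57) → index 8
j=10: u_10=301/360 ∈ [43/57, 49/57) → index 9
j=11: u_11=331/360 ∈ [50/57, 1) → index 11

0 0 2 3 3 4 4 6 6 8 9 11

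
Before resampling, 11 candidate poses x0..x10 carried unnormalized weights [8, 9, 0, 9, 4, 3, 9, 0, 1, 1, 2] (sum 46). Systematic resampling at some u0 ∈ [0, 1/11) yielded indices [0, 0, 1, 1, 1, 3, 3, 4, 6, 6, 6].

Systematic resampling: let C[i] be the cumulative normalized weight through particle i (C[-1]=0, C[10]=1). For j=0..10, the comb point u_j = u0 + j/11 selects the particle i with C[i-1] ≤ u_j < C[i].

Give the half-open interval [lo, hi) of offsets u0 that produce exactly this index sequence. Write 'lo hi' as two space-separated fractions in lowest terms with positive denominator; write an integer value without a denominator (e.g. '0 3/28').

C = [4/23, 17/46, 17/46, 13/23, 15/23, 33/46, 21/23, 21/23, 43/46, 22/23, 1]
j=0 picked index 0: u0 ∈ [0, 4/23)
j=1 picked index 0: u0 ∈ [-1/11, 21/253)
j=2 picked index 1: u0 ∈ [-2/253, 95/506)
j=3 picked index 1: u0 ∈ [-25/253, 49/506)
j=4 picked index 1: u0 ∈ [-48/253, 3/506)
j=5 picked index 3: u0 ∈ [-43/506, 28/253)
j=6 picked index 3: u0 ∈ [-89/506, 5/253)
j=7 picked index 4: u0 ∈ [-18/253, 4/253)
j=8 picked index 6: u0 ∈ [-5/506, 47/253)
j=9 picked index 6: u0 ∈ [-51/506, 24/253)
j=10 picked index 6: u0 ∈ [-97/506, 1/253)
intersection: [0, 1/253)

0 1/253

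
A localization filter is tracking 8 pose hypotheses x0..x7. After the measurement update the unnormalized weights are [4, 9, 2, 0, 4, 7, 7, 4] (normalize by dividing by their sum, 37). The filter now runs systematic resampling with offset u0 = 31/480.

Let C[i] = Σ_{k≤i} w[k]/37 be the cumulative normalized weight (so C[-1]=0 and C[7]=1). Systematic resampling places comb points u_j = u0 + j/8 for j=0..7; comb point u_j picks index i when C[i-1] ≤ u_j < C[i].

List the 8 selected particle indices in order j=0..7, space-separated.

0 1 1 4 5 5 6 7

C = [4/37, 13/37, 15/37, 15/37, 19/37, 26/37, 33/37, 1]
j=0: u_0=31/480 ∈ [0, 4/37) → index 0
j=1: u_1=91/480 ∈ [4/37, 13/37) → index 1
j=2: u_2=151/480 ∈ [4/37, 13/37) → index 1
j=3: u_3=211/480 ∈ [15/37, 19/37) → index 4
j=4: u_4=271/480 ∈ [19/37, 26/37) → index 5
j=5: u_5=331/480 ∈ [19/37, 26/37) → index 5
j=6: u_6=391/480 ∈ [26/37, 33/37) → index 6
j=7: u_7=451/480 ∈ [33/37, 1) → index 7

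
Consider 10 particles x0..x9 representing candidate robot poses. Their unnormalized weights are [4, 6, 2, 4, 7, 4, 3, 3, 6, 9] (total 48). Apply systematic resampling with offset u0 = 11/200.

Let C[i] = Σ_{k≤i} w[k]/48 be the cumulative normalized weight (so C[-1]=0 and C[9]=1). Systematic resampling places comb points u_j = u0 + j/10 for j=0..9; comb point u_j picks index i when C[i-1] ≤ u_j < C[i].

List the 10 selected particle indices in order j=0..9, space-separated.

C = [1/12, 5/24, 1/4, 1/3, 23/48, 9/16, 5/8, 11/16, 13/16, 1]
j=0: u_0=11/200 ∈ [0, 1/12) → index 0
j=1: u_1=31/200 ∈ [1/12, 5/24) → index 1
j=2: u_2=51/200 ∈ [1/4, 1/3) → index 3
j=3: u_3=71/200 ∈ [1/3, 23/48) → index 4
j=4: u_4=91/200 ∈ [1/3, 23/48) → index 4
j=5: u_5=111/200 ∈ [23/48, 9/16) → index 5
j=6: u_6=131/200 ∈ [5/8, 11/16) → index 7
j=7: u_7=151/200 ∈ [11/16, 13/16) → index 8
j=8: u_8=171/200 ∈ [13/16, 1) → index 9
j=9: u_9=191/200 ∈ [13/16, 1) → index 9

0 1 3 4 4 5 7 8 9 9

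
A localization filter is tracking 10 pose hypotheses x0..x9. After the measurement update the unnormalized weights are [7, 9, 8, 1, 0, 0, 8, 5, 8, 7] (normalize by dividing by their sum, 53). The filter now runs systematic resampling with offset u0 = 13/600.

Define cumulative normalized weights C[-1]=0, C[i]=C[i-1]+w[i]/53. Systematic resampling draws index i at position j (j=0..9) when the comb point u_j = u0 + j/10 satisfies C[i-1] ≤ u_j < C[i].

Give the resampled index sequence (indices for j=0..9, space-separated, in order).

C = [7/53, 16/53, 24/53, 25/53, 25/53, 25/53, 33/53, 38/53, 46/53, 1]
j=0: u_0=13/600 ∈ [0, 7/53) → index 0
j=1: u_1=73/600 ∈ [0, 7/53) → index 0
j=2: u_2=133/600 ∈ [7/53, 16/53) → index 1
j=3: u_3=193/600 ∈ [16/53, 24/53) → index 2
j=4: u_4=253/600 ∈ [16/53, 24/53) → index 2
j=5: u_5=313/600 ∈ [25/53, 33/53) → index 6
j=6: u_6=373/600 ∈ [25/53, 33/53) → index 6
j=7: u_7=433/600 ∈ [38/53, 46/53) → index 8
j=8: u_8=493/600 ∈ [38/53, 46/53) → index 8
j=9: u_9=553/600 ∈ [46/53, 1) → index 9

0 0 1 2 2 6 6 8 8 9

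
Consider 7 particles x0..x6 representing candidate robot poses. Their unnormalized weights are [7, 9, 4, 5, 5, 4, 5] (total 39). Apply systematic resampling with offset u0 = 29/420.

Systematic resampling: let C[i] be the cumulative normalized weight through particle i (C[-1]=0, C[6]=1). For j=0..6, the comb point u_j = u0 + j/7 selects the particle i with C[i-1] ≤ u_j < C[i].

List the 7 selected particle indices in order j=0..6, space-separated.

0 1 1 2 3 5 6

C = [7/39, 16/39, 20/39, 25/39, 10/13, 34/39, 1]
j=0: u_0=29/420 ∈ [0, 7/39) → index 0
j=1: u_1=89/420 ∈ [7/39, 16/39) → index 1
j=2: u_2=149/420 ∈ [7/39, 16/39) → index 1
j=3: u_3=209/420 ∈ [16/39, 20/39) → index 2
j=4: u_4=269/420 ∈ [20/39, 25/39) → index 3
j=5: u_5=47/60 ∈ [10/13, 34/39) → index 5
j=6: u_6=389/420 ∈ [34/39, 1) → index 6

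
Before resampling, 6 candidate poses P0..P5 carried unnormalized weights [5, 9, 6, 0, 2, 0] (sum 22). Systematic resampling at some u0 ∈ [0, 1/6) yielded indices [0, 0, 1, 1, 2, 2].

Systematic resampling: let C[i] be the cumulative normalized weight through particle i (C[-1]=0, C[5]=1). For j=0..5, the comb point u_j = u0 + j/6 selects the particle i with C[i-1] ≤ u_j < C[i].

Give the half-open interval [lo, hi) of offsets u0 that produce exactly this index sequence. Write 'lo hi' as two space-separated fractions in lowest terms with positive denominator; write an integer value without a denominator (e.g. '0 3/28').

C = [5/22, 7/11, 10/11, 10/11, 1, 1]
j=0 picked index 0: u0 ∈ [0, 5/22)
j=1 picked index 0: u0 ∈ [-1/6, 2/33)
j=2 picked index 1: u0 ∈ [-7/66, 10/33)
j=3 picked index 1: u0 ∈ [-3/11, 3/22)
j=4 picked index 2: u0 ∈ [-1/33, 8/33)
j=5 picked index 2: u0 ∈ [-13/66, 5/66)
intersection: [0, 2/33)

0 2/33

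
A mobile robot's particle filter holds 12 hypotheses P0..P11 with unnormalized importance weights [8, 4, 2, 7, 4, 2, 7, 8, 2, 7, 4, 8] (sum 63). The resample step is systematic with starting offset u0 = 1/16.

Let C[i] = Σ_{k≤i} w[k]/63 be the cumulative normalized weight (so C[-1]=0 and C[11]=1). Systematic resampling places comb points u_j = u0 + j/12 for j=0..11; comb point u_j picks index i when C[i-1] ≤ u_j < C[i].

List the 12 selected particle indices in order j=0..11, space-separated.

0 1 3 3 4 6 7 7 9 10 11 11

C = [8/63, 4/21, 2/9, 1/3, 25/63, 3/7, 34/63, 2/3, 44/63, 17/21, 55/63, 1]
j=0: u_0=1/16 ∈ [0, 8/63) → index 0
j=1: u_1=7/48 ∈ [8/63, 4/21) → index 1
j=2: u_2=11/48 ∈ [2/9, 1/3) → index 3
j=3: u_3=5/16 ∈ [2/9, 1/3) → index 3
j=4: u_4=19/48 ∈ [1/3, 25/63) → index 4
j=5: u_5=23/48 ∈ [3/7, 34/63) → index 6
j=6: u_6=9/16 ∈ [34/63, 2/3) → index 7
j=7: u_7=31/48 ∈ [34/63, 2/3) → index 7
j=8: u_8=35/48 ∈ [44/63, 17/21) → index 9
j=9: u_9=13/16 ∈ [17/21, 55/63) → index 10
j=10: u_10=43/48 ∈ [55/63, 1) → index 11
j=11: u_11=47/48 ∈ [55/63, 1) → index 11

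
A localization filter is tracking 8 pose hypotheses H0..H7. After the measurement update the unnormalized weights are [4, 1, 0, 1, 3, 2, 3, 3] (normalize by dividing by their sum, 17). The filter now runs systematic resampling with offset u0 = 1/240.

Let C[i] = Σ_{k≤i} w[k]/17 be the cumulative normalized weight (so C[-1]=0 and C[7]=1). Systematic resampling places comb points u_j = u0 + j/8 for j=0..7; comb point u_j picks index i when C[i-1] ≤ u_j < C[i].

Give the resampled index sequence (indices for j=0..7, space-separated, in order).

C = [4/17, 5/17, 5/17, 6/17, 9/17, 11/17, 14/17, 1]
j=0: u_0=1/240 ∈ [0, 4/17) → index 0
j=1: u_1=31/240 ∈ [0, 4/17) → index 0
j=2: u_2=61/240 ∈ [4/17, 5/17) → index 1
j=3: u_3=91/240 ∈ [6/17, 9/17) → index 4
j=4: u_4=121/240 ∈ [6/17, 9/17) → index 4
j=5: u_5=151/240 ∈ [9/17, 11/17) → index 5
j=6: u_6=181/240 ∈ [11/17, 14/17) → index 6
j=7: u_7=211/240 ∈ [14/17, 1) → index 7

0 0 1 4 4 5 6 7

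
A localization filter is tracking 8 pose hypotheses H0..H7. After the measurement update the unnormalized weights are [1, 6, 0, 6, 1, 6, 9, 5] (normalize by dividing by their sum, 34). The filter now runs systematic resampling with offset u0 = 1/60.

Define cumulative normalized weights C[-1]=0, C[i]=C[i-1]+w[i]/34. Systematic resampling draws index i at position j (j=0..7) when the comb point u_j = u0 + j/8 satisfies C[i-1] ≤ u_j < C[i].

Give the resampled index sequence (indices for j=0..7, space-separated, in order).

0 1 3 4 5 6 6 7

C = [1/34, 7/34, 7/34, 13/34, 7/17, 10/17, 29/34, 1]
j=0: u_0=1/60 ∈ [0, 1/34) → index 0
j=1: u_1=17/120 ∈ [1/34, 7/34) → index 1
j=2: u_2=4/15 ∈ [7/34, 13/34) → index 3
j=3: u_3=47/120 ∈ [13/34, 7/17) → index 4
j=4: u_4=31/60 ∈ [7/17, 10/17) → index 5
j=5: u_5=77/120 ∈ [10/17, 29/34) → index 6
j=6: u_6=23/30 ∈ [10/17, 29/34) → index 6
j=7: u_7=107/120 ∈ [29/34, 1) → index 7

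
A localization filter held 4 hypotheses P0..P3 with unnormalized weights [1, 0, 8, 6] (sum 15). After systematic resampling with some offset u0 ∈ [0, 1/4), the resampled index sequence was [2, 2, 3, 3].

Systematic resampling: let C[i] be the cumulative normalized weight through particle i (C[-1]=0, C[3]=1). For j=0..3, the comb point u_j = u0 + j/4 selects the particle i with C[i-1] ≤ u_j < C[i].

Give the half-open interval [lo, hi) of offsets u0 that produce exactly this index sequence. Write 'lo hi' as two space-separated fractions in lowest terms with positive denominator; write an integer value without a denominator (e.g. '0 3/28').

1/10 1/4

C = [1/15, 1/15, 3/5, 1]
j=0 picked index 2: u0 ∈ [1/15, 3/5)
j=1 picked index 2: u0 ∈ [-11/60, 7/20)
j=2 picked index 3: u0 ∈ [1/10, 1/2)
j=3 picked index 3: u0 ∈ [-3/20, 1/4)
intersection: [1/10, 1/4)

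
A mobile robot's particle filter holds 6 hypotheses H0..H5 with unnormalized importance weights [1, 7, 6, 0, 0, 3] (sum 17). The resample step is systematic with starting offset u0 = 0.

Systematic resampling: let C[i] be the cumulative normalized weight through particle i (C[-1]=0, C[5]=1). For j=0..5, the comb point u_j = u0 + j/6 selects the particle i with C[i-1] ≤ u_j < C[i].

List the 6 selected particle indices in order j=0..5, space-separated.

C = [1/17, 8/17, 14/17, 14/17, 14/17, 1]
j=0: u_0=0 ∈ [0, 1/17) → index 0
j=1: u_1=1/6 ∈ [1/17, 8/17) → index 1
j=2: u_2=1/3 ∈ [1/17, 8/17) → index 1
j=3: u_3=1/2 ∈ [8/17, 14/17) → index 2
j=4: u_4=2/3 ∈ [8/17, 14/17) → index 2
j=5: u_5=5/6 ∈ [14/17, 1) → index 5

0 1 1 2 2 5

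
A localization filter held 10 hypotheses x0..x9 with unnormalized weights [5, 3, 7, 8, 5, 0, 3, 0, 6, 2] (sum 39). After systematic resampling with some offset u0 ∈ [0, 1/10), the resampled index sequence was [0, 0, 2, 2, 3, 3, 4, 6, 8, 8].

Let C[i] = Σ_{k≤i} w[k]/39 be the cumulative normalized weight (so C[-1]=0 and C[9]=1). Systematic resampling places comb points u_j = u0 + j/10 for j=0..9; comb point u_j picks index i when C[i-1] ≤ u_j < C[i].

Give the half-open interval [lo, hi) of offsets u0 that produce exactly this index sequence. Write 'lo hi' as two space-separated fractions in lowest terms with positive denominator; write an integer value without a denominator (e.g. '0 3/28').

C = [5/39, 8/39, 5/13, 23/39, 28/39, 28/39, 31/39, 31/39, 37/39, 1]
j=0 picked index 0: u0 ∈ [0, 5/39)
j=1 picked index 0: u0 ∈ [-1/10, 11/390)
j=2 picked index 2: u0 ∈ [1/195, 12/65)
j=3 picked index 2: u0 ∈ [-37/390, 11/130)
j=4 picked index 3: u0 ∈ [-1/65, 37/195)
j=5 picked index 3: u0 ∈ [-3/26, 7/78)
j=6 picked index 4: u0 ∈ [-2/195, 23/195)
j=7 picked index 6: u0 ∈ [7/390, 37/390)
j=8 picked index 8: u0 ∈ [-1/195, 29/195)
j=9 picked index 8: u0 ∈ [-41/390, 19/390)
intersection: [7/390, 11/390)

7/390 11/390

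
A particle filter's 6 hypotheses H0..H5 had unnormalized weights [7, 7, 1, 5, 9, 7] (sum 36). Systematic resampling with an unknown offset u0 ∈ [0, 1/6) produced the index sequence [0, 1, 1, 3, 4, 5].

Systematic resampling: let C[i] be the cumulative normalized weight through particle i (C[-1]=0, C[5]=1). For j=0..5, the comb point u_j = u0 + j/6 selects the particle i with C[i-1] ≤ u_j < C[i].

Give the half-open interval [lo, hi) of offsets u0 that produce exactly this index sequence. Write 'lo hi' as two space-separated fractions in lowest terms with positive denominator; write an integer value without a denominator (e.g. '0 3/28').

1/36 1/18

C = [7/36, 7/18, 5/12, 5/9, 29/36, 1]
j=0 picked index 0: u0 ∈ [0, 7/36)
j=1 picked index 1: u0 ∈ [1/36, 2/9)
j=2 picked index 1: u0 ∈ [-5/36, 1/18)
j=3 picked index 3: u0 ∈ [-1/12, 1/18)
j=4 picked index 4: u0 ∈ [-1/9, 5/36)
j=5 picked index 5: u0 ∈ [-1/36, 1/6)
intersection: [1/36, 1/18)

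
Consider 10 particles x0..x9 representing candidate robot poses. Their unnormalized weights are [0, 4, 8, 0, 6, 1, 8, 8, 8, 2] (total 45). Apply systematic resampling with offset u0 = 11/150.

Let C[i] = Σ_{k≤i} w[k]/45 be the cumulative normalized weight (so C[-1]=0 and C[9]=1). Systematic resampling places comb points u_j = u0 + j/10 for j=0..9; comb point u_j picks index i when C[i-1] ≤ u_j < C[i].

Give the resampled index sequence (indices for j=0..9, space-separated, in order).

C = [0, 4/45, 4/15, 4/15, 2/5, 19/45, 3/5, 7/9, 43/45, 1]
j=0: u_0=11/150 ∈ [0, 4/45) → index 1
j=1: u_1=13/75 ∈ [4/45, 4/15) → index 2
j=2: u_2=41/150 ∈ [4/15, 2/5) → index 4
j=3: u_3=28/75 ∈ [4/15, 2/5) → index 4
j=4: u_4=71/150 ∈ [19/45, 3/5) → index 6
j=5: u_5=43/75 ∈ [19/45, 3/5) → index 6
j=6: u_6=101/150 ∈ [3/5, 7/9) → index 7
j=7: u_7=58/75 ∈ [3/5, 7/9) → index 7
j=8: u_8=131/150 ∈ [7/9, 43/45) → index 8
j=9: u_9=73/75 ∈ [43/45, 1) → index 9

1 2 4 4 6 6 7 7 8 9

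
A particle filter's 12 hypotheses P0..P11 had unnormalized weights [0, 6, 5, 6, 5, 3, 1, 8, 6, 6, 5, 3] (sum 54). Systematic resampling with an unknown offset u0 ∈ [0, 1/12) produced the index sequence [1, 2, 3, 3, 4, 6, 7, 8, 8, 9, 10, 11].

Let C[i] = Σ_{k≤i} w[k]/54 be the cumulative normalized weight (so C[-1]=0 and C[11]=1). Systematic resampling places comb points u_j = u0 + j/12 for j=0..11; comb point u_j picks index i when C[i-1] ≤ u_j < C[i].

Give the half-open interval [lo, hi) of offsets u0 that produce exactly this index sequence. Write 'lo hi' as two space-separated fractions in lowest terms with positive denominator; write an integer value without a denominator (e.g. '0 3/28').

5/108 7/108

C = [0, 1/9, 11/54, 17/54, 11/27, 25/54, 13/27, 17/27, 20/27, 23/27, 17/18, 1]
j=0 picked index 1: u0 ∈ [0, 1/9)
j=1 picked index 2: u0 ∈ [1/36, 13/108)
j=2 picked index 3: u0 ∈ [1/27, 4/27)
j=3 picked index 3: u0 ∈ [-5/108, 7/108)
j=4 picked index 4: u0 ∈ [-1/54, 2/27)
j=5 picked index 6: u0 ∈ [5/108, 7/108)
j=6 picked index 7: u0 ∈ [-1/54, 7/54)
j=7 picked index 8: u0 ∈ [5/108, 17/108)
j=8 picked index 8: u0 ∈ [-1/27, 2/27)
j=9 picked index 9: u0 ∈ [-1/108, 11/108)
j=10 picked index 10: u0 ∈ [1/54, 1/9)
j=11 picked index 11: u0 ∈ [1/36, 1/12)
intersection: [5/108, 7/108)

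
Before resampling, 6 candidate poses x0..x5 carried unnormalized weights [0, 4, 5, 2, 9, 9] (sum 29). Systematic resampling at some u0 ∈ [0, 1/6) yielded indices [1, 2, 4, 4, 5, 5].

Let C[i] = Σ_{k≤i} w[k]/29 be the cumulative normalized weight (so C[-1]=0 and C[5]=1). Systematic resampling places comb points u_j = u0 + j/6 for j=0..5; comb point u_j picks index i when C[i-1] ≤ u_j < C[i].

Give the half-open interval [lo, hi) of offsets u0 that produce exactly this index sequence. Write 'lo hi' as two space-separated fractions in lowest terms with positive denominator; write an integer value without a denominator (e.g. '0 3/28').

4/87 4/29

C = [0, 4/29, 9/29, 11/29, 20/29, 1]
j=0 picked index 1: u0 ∈ [0, 4/29)
j=1 picked index 2: u0 ∈ [-5/174, 25/174)
j=2 picked index 4: u0 ∈ [4/87, 31/87)
j=3 picked index 4: u0 ∈ [-7/58, 11/58)
j=4 picked index 5: u0 ∈ [2/87, 1/3)
j=5 picked index 5: u0 ∈ [-25/174, 1/6)
intersection: [4/87, 4/29)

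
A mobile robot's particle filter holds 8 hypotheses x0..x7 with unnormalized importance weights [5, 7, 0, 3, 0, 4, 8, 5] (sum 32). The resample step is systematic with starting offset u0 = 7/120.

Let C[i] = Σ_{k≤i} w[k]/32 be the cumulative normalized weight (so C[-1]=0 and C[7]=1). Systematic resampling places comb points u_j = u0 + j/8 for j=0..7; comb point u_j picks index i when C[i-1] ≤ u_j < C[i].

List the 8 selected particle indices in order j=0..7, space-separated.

C = [5/32, 3/8, 3/8, 15/32, 15/32, 19/32, 27/32, 1]
j=0: u_0=7/120 ∈ [0, 5/32) → index 0
j=1: u_1=11/60 ∈ [5/32, 3/8) → index 1
j=2: u_2=37/120 ∈ [5/32, 3/8) → index 1
j=3: u_3=13/30 ∈ [3/8, 15/32) → index 3
j=4: u_4=67/120 ∈ [15/32, 19/32) → index 5
j=5: u_5=41/60 ∈ [19/32, 27/32) → index 6
j=6: u_6=97/120 ∈ [19/32, 27/32) → index 6
j=7: u_7=14/15 ∈ [27/32, 1) → index 7

0 1 1 3 5 6 6 7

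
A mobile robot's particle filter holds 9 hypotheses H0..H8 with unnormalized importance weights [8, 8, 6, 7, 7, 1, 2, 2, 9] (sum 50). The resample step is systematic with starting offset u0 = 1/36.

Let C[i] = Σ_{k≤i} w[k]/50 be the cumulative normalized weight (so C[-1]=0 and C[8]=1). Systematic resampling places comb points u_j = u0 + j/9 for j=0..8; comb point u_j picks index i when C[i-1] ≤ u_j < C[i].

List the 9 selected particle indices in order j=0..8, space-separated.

C = [4/25, 8/25, 11/25, 29/50, 18/25, 37/50, 39/50, 41/50, 1]
j=0: u_0=1/36 ∈ [0, 4/25) → index 0
j=1: u_1=5/36 ∈ [0, 4/25) → index 0
j=2: u_2=1/4 ∈ [4/25, 8/25) → index 1
j=3: u_3=13/36 ∈ [8/25, 11/25) → index 2
j=4: u_4=17/36 ∈ [11/25, 29/50) → index 3
j=5: u_5=7/12 ∈ [29/50, 18/25) → index 4
j=6: u_6=25/36 ∈ [29/50, 18/25) → index 4
j=7: u_7=29/36 ∈ [39/50, 41/50) → index 7
j=8: u_8=11/12 ∈ [41/50, 1) → index 8

0 0 1 2 3 4 4 7 8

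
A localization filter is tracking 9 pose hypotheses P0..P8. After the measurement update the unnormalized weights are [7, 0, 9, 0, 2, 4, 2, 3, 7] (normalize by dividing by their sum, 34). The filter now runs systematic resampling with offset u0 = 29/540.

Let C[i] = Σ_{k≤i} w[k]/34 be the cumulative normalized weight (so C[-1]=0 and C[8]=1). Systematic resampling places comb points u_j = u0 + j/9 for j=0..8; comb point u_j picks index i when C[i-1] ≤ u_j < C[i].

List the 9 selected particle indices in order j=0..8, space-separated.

C = [7/34, 7/34, 8/17, 8/17, 9/17, 11/17, 12/17, 27/34, 1]
j=0: u_0=29/540 ∈ [0, 7/34) → index 0
j=1: u_1=89/540 ∈ [0, 7/34) → index 0
j=2: u_2=149/540 ∈ [7/34, 8/17) → index 2
j=3: u_3=209/540 ∈ [7/34, 8/17) → index 2
j=4: u_4=269/540 ∈ [8/17, 9/17) → index 4
j=5: u_5=329/540 ∈ [9/17, 11/17) → index 5
j=6: u_6=389/540 ∈ [12/17, 27/34) → index 7
j=7: u_7=449/540 ∈ [27/34, 1) → index 8
j=8: u_8=509/540 ∈ [27/34, 1) → index 8

0 0 2 2 4 5 7 8 8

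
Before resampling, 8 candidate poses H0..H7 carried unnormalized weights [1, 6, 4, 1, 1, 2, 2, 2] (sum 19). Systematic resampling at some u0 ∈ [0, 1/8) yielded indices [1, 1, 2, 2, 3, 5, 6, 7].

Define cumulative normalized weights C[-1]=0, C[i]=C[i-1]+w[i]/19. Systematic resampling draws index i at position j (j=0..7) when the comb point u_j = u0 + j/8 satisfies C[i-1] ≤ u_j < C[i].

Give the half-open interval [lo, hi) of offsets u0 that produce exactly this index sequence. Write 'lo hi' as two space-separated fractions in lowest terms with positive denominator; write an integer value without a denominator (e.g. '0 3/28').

9/76 1/8

C = [1/19, 7/19, 11/19, 12/19, 13/19, 15/19, 17/19, 1]
j=0 picked index 1: u0 ∈ [1/19, 7/19)
j=1 picked index 1: u0 ∈ [-11/152, 37/152)
j=2 picked index 2: u0 ∈ [9/76, 25/76)
j=3 picked index 2: u0 ∈ [-1/152, 31/152)
j=4 picked index 3: u0 ∈ [3/38, 5/38)
j=5 picked index 5: u0 ∈ [9/152, 25/152)
j=6 picked index 6: u0 ∈ [3/76, 11/76)
j=7 picked index 7: u0 ∈ [3/152, 1/8)
intersection: [9/76, 1/8)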